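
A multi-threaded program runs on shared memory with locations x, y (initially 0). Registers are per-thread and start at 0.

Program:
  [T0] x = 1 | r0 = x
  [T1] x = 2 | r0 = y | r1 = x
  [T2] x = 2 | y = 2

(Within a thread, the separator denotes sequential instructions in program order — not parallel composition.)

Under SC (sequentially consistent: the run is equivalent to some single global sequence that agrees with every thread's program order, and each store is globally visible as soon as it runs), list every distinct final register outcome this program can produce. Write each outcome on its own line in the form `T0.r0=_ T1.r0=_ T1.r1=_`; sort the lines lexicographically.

T0.r0=1 T1.r0=0 T1.r1=1
T0.r0=1 T1.r0=0 T1.r1=2
T0.r0=1 T1.r0=2 T1.r1=1
T0.r0=1 T1.r0=2 T1.r1=2
T0.r0=2 T1.r0=0 T1.r1=1
T0.r0=2 T1.r0=0 T1.r1=2
T0.r0=2 T1.r0=2 T1.r1=2

outcome vector order: (T0.r0,T1.r0,T1.r1)
|SC outcomes| = 7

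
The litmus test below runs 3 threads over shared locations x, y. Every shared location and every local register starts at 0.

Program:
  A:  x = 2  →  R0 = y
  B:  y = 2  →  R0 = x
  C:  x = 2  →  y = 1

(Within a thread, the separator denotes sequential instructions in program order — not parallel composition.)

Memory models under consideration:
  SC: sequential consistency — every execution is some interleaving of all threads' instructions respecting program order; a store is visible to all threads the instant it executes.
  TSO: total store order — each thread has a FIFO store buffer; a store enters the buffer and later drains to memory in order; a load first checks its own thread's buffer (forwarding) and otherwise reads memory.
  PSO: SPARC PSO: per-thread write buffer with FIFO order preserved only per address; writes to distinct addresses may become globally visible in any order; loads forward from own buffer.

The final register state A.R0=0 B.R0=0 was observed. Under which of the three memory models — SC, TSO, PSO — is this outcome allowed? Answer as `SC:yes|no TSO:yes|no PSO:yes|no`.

SC:no TSO:yes PSO:yes

outcome vector order: (A.R0,B.R0)
under SC → 0/2; 1/0; 1/2; 2/0; 2/2
under TSO → 0/0; 0/2; 1/0; 1/2; 2/0; 2/2
under PSO → 0/0; 0/2; 1/0; 1/2; 2/0; 2/2
target 0/0 ∈ {TSO,PSO}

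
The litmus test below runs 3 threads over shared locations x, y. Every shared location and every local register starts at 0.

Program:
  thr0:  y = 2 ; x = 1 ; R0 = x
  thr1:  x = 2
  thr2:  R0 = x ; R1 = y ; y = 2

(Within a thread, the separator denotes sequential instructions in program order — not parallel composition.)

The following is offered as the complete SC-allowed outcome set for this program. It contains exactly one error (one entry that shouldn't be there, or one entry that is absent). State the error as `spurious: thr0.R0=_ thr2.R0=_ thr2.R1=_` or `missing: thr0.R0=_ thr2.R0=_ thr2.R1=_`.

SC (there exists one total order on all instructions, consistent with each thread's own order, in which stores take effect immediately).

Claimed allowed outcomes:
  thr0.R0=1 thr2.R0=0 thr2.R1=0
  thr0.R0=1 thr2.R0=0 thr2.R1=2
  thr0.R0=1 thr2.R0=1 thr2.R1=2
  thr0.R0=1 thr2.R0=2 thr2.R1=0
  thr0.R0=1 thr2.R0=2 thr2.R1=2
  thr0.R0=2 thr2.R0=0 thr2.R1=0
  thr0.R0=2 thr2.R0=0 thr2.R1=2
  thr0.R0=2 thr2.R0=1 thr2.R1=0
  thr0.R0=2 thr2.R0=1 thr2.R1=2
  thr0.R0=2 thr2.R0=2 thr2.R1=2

spurious: thr0.R0=2 thr2.R0=1 thr2.R1=0

outcome vector order: (thr0.R0,thr2.R0,thr2.R1)
under SC → <1 0 0>, <1 0 2>, <1 1 2>, <1 2 0>, <1 2 2>, <2 0 0>, <2 0 2>, <2 1 2>, <2 2 2>
claimed∖SC = {<2 1 0>}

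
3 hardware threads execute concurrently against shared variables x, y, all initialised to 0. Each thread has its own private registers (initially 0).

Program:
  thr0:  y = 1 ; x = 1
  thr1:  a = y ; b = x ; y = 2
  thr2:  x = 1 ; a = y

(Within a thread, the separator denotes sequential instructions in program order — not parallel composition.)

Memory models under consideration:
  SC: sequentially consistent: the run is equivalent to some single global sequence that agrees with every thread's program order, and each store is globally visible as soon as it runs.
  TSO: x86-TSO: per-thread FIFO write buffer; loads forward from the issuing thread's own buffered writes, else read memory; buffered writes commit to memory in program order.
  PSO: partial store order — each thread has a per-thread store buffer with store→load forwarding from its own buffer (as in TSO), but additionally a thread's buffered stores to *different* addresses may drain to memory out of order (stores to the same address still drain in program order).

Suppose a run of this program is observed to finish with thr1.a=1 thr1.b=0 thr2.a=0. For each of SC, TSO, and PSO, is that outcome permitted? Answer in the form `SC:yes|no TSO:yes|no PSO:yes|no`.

outcome vector order: (thr1.a,thr1.b,thr2.a)
[SC] allowed = {000 001 002 010 011 012 101 102 110 111 112}
[TSO] allowed = {000 001 002 010 011 012 100 101 102 110 111 112}
[PSO] allowed = {000 001 002 010 011 012 100 101 102 110 111 112}
target 100 ∈ {TSO,PSO}

SC:no TSO:yes PSO:yes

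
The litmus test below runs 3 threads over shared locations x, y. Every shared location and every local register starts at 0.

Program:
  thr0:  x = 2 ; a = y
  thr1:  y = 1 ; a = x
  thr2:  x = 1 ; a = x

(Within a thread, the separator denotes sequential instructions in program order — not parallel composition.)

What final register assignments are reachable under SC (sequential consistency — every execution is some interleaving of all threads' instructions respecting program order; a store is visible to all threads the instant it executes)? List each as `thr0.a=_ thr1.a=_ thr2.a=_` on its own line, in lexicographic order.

thr0.a=0 thr1.a=1 thr2.a=1
thr0.a=0 thr1.a=2 thr2.a=1
thr0.a=0 thr1.a=2 thr2.a=2
thr0.a=1 thr1.a=0 thr2.a=1
thr0.a=1 thr1.a=0 thr2.a=2
thr0.a=1 thr1.a=1 thr2.a=1
thr0.a=1 thr1.a=1 thr2.a=2
thr0.a=1 thr1.a=2 thr2.a=1
thr0.a=1 thr1.a=2 thr2.a=2

outcome vector order: (thr0.a,thr1.a,thr2.a)
|SC outcomes| = 9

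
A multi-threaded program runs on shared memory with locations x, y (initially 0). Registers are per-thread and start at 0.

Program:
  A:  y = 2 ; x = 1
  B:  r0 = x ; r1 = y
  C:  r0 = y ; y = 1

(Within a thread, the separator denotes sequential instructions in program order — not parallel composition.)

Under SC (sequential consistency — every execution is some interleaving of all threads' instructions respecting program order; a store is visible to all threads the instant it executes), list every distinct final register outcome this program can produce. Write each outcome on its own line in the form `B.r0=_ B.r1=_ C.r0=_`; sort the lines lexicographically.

B.r0=0 B.r1=0 C.r0=0
B.r0=0 B.r1=0 C.r0=2
B.r0=0 B.r1=1 C.r0=0
B.r0=0 B.r1=1 C.r0=2
B.r0=0 B.r1=2 C.r0=0
B.r0=0 B.r1=2 C.r0=2
B.r0=1 B.r1=1 C.r0=0
B.r0=1 B.r1=1 C.r0=2
B.r0=1 B.r1=2 C.r0=0
B.r0=1 B.r1=2 C.r0=2

outcome vector order: (B.r0,B.r1,C.r0)
|SC outcomes| = 10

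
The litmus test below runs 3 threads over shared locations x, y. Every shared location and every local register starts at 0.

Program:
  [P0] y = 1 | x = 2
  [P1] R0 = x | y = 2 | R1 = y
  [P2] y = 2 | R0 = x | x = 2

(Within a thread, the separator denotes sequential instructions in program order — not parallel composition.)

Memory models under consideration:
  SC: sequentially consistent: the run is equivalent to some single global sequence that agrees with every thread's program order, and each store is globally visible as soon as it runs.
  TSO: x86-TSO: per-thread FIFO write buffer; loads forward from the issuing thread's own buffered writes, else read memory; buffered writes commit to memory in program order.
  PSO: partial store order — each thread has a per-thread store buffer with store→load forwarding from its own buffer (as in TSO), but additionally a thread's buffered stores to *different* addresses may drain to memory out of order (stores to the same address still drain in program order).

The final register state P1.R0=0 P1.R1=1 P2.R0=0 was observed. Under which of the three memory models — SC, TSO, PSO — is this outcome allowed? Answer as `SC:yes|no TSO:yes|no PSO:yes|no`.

SC:yes TSO:yes PSO:yes

outcome vector order: (P1.R0,P1.R1,P2.R0)
SC (7): (0,1,0), (0,1,2), (0,2,0), (0,2,2), (2,1,0), (2,2,0), (2,2,2)
TSO (7): (0,1,0), (0,1,2), (0,2,0), (0,2,2), (2,1,0), (2,2,0), (2,2,2)
PSO (8): (0,1,0), (0,1,2), (0,2,0), (0,2,2), (2,1,0), (2,1,2), (2,2,0), (2,2,2)
target (0,1,0) ∈ {SC,TSO,PSO}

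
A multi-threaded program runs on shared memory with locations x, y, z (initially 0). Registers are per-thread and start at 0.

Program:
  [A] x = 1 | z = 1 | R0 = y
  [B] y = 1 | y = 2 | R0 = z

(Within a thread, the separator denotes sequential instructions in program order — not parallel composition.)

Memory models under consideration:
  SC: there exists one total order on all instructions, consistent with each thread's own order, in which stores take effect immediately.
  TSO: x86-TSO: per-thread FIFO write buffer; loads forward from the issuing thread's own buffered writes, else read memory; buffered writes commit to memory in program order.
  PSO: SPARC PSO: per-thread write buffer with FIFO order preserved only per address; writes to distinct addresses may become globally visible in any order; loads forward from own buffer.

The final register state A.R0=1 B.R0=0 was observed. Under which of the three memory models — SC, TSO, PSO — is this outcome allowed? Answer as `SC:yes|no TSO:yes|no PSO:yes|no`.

SC:no TSO:yes PSO:yes

outcome vector order: (A.R0,B.R0)
under SC → 01 11 20 21
under TSO → 00 01 10 11 20 21
under PSO → 00 01 10 11 20 21
target 10 ∈ {TSO,PSO}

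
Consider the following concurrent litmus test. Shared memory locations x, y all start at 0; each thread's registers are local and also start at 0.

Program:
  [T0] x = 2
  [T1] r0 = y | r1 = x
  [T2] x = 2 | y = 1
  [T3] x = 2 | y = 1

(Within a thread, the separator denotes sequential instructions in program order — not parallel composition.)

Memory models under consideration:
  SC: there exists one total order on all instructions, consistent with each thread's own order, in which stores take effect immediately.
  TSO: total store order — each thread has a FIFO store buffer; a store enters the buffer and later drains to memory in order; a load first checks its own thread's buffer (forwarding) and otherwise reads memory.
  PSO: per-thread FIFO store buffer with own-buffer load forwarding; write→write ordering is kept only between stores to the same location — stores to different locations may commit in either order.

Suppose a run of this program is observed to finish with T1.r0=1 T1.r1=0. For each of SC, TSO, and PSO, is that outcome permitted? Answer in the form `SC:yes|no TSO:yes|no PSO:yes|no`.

outcome vector order: (T1.r0,T1.r1)
SC (3): (0,0); (0,2); (1,2)
TSO (3): (0,0); (0,2); (1,2)
PSO (4): (0,0); (0,2); (1,0); (1,2)
target (1,0) ∈ {PSO}

SC:no TSO:no PSO:yes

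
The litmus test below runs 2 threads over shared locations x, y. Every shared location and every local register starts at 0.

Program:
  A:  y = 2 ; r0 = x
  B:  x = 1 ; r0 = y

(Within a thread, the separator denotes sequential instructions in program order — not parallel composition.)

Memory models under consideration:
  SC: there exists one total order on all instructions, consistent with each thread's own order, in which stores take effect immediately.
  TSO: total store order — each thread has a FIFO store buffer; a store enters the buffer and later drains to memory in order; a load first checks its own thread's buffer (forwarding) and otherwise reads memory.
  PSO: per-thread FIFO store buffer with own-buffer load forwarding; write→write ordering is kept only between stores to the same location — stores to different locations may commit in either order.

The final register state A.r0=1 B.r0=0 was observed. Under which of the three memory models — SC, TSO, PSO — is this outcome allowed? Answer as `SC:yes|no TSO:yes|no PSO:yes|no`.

SC:yes TSO:yes PSO:yes

outcome vector order: (A.r0,B.r0)
SC (3): <0 2> <1 0> <1 2>
TSO (4): <0 0> <0 2> <1 0> <1 2>
PSO (4): <0 0> <0 2> <1 0> <1 2>
target <1 0> ∈ {SC,TSO,PSO}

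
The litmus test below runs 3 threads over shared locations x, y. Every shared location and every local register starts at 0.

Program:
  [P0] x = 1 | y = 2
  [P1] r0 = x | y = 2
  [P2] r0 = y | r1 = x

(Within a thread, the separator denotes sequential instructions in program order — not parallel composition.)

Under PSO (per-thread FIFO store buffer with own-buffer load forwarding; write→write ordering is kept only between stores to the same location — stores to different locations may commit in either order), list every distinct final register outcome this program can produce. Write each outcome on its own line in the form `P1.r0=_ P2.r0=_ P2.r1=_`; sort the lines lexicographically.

outcome vector order: (P1.r0,P2.r0,P2.r1)
|PSO outcomes| = 8

P1.r0=0 P2.r0=0 P2.r1=0
P1.r0=0 P2.r0=0 P2.r1=1
P1.r0=0 P2.r0=2 P2.r1=0
P1.r0=0 P2.r0=2 P2.r1=1
P1.r0=1 P2.r0=0 P2.r1=0
P1.r0=1 P2.r0=0 P2.r1=1
P1.r0=1 P2.r0=2 P2.r1=0
P1.r0=1 P2.r0=2 P2.r1=1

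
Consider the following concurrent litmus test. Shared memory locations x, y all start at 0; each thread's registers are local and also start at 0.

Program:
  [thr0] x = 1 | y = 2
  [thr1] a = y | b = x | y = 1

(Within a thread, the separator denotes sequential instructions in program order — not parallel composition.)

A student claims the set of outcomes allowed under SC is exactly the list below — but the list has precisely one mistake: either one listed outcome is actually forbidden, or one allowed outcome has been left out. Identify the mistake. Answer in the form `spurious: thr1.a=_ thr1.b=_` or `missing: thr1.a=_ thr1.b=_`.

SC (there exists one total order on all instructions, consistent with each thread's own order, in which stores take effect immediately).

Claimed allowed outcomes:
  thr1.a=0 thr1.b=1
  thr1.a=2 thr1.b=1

missing: thr1.a=0 thr1.b=0

outcome vector order: (thr1.a,thr1.b)
SC (3): 00, 01, 21
SC∖claimed = {00}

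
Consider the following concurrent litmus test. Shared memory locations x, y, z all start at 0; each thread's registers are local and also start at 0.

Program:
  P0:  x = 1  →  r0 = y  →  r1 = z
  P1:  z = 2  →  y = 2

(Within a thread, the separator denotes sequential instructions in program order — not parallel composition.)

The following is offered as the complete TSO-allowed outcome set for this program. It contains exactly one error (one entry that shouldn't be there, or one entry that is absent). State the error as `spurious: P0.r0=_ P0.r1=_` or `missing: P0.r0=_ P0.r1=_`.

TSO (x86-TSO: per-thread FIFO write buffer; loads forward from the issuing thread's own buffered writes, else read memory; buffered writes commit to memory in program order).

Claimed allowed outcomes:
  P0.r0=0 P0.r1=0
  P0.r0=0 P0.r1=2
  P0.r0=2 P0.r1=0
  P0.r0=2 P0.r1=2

outcome vector order: (P0.r0,P0.r1)
under TSO → <0 0>, <0 2>, <2 2>
claimed∖TSO = {<2 0>}

spurious: P0.r0=2 P0.r1=0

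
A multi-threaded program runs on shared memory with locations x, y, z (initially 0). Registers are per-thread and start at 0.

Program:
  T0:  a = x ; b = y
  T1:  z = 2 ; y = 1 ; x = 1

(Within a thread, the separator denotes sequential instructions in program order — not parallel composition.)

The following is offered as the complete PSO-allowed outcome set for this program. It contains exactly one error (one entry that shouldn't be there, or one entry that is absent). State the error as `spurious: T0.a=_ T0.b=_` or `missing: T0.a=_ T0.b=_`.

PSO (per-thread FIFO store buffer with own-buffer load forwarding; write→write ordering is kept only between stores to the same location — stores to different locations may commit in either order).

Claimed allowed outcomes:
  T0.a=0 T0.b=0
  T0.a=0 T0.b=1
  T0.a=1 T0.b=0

missing: T0.a=1 T0.b=1

outcome vector order: (T0.a,T0.b)
PSO (4): 0/0; 0/1; 1/0; 1/1
PSO∖claimed = {1/1}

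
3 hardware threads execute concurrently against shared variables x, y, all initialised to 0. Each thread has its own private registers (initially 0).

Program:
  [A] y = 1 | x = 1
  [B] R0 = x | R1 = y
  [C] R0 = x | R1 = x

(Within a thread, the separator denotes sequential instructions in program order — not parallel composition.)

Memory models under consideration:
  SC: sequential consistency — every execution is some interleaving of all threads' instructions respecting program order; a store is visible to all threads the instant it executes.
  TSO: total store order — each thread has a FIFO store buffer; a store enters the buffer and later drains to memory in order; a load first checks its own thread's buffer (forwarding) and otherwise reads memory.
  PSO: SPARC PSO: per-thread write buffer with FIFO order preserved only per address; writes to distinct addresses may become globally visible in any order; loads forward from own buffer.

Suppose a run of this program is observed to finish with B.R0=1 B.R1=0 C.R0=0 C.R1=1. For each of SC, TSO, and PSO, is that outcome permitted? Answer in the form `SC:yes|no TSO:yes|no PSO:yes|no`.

outcome vector order: (B.R0,B.R1,C.R0,C.R1)
[SC] allowed = {<0 0 0 0>; <0 0 0 1>; <0 0 1 1>; <0 1 0 0>; <0 1 0 1>; <0 1 1 1>; <1 1 0 0>; <1 1 0 1>; <1 1 1 1>}
[TSO] allowed = {<0 0 0 0>; <0 0 0 1>; <0 0 1 1>; <0 1 0 0>; <0 1 0 1>; <0 1 1 1>; <1 1 0 0>; <1 1 0 1>; <1 1 1 1>}
[PSO] allowed = {<0 0 0 0>; <0 0 0 1>; <0 0 1 1>; <0 1 0 0>; <0 1 0 1>; <0 1 1 1>; <1 0 0 0>; <1 0 0 1>; <1 0 1 1>; <1 1 0 0>; <1 1 0 1>; <1 1 1 1>}
target <1 0 0 1> ∈ {PSO}

SC:no TSO:no PSO:yes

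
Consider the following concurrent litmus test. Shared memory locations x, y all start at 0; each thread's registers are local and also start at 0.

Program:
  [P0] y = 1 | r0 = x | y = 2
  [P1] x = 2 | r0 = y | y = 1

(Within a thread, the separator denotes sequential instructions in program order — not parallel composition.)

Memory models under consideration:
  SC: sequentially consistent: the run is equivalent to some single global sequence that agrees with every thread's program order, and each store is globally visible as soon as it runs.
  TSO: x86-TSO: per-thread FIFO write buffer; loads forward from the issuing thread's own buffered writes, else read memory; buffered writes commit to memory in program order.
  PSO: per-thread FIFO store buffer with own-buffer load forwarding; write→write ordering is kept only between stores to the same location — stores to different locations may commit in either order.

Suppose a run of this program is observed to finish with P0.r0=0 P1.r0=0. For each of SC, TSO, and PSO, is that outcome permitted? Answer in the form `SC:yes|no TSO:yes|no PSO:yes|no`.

SC:no TSO:yes PSO:yes

outcome vector order: (P0.r0,P1.r0)
[SC] allowed = {(0,1); (0,2); (2,0); (2,1); (2,2)}
[TSO] allowed = {(0,0); (0,1); (0,2); (2,0); (2,1); (2,2)}
[PSO] allowed = {(0,0); (0,1); (0,2); (2,0); (2,1); (2,2)}
target (0,0) ∈ {TSO,PSO}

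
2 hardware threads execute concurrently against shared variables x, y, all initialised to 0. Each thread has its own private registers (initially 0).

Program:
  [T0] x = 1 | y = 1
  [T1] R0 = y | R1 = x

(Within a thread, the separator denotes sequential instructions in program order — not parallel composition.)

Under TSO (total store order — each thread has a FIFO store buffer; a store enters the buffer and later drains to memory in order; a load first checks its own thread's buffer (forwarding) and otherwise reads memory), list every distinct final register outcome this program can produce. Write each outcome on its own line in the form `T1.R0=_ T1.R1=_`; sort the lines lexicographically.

outcome vector order: (T1.R0,T1.R1)
|TSO outcomes| = 3

T1.R0=0 T1.R1=0
T1.R0=0 T1.R1=1
T1.R0=1 T1.R1=1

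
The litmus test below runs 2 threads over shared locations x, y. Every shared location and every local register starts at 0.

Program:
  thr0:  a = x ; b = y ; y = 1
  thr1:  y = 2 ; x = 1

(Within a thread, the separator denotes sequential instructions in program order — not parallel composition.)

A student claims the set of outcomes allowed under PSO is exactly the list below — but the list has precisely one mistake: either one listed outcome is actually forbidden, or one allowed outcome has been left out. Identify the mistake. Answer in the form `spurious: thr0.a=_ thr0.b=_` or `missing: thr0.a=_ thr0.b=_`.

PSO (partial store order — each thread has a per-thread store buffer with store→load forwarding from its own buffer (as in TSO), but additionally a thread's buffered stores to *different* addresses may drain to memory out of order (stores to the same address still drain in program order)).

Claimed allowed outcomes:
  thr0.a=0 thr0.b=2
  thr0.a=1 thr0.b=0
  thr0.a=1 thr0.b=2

missing: thr0.a=0 thr0.b=0

outcome vector order: (thr0.a,thr0.b)
[PSO] allowed = {(0,0), (0,2), (1,0), (1,2)}
PSO∖claimed = {(0,0)}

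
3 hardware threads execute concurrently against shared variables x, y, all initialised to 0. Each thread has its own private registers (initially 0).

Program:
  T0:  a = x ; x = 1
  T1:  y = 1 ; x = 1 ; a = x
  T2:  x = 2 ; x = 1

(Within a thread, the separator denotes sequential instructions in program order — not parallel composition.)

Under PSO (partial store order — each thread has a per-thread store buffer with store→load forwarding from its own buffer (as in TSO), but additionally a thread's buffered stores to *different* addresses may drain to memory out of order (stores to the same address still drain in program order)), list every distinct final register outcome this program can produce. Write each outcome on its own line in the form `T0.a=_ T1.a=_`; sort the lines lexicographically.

outcome vector order: (T0.a,T1.a)
|PSO outcomes| = 6

T0.a=0 T1.a=1
T0.a=0 T1.a=2
T0.a=1 T1.a=1
T0.a=1 T1.a=2
T0.a=2 T1.a=1
T0.a=2 T1.a=2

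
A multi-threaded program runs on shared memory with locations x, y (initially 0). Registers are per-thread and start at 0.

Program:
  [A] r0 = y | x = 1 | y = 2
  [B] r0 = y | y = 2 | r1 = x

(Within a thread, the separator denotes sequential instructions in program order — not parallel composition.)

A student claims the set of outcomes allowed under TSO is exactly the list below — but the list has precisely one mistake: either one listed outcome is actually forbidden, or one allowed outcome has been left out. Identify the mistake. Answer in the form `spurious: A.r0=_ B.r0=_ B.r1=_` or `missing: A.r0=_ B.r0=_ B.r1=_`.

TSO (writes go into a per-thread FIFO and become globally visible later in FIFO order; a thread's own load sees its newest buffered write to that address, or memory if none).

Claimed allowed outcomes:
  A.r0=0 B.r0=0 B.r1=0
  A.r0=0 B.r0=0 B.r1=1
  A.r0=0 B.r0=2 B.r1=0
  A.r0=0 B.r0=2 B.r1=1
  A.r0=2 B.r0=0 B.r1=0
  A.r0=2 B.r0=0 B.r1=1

outcome vector order: (A.r0,B.r0,B.r1)
TSO (5): <0 0 0>; <0 0 1>; <0 2 1>; <2 0 0>; <2 0 1>
claimed∖TSO = {<0 2 0>}

spurious: A.r0=0 B.r0=2 B.r1=0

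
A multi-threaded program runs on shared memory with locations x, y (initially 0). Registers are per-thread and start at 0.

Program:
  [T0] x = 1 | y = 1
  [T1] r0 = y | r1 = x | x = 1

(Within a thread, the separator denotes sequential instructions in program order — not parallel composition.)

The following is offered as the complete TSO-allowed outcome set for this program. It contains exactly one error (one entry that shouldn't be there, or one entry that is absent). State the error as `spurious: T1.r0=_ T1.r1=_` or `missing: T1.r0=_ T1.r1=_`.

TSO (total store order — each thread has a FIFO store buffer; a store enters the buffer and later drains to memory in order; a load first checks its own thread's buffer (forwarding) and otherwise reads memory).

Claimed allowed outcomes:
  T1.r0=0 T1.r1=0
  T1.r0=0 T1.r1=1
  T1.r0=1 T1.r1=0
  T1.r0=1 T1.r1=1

spurious: T1.r0=1 T1.r1=0

outcome vector order: (T1.r0,T1.r1)
under TSO → 0/0 0/1 1/1
claimed∖TSO = {1/0}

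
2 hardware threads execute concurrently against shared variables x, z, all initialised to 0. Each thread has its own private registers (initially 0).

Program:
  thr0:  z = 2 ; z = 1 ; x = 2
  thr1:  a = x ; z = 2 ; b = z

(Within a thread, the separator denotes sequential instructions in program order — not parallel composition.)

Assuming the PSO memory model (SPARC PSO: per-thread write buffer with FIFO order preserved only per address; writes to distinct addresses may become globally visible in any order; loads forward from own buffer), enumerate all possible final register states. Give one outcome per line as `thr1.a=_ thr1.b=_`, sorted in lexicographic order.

thr1.a=0 thr1.b=1
thr1.a=0 thr1.b=2
thr1.a=2 thr1.b=1
thr1.a=2 thr1.b=2

outcome vector order: (thr1.a,thr1.b)
|PSO outcomes| = 4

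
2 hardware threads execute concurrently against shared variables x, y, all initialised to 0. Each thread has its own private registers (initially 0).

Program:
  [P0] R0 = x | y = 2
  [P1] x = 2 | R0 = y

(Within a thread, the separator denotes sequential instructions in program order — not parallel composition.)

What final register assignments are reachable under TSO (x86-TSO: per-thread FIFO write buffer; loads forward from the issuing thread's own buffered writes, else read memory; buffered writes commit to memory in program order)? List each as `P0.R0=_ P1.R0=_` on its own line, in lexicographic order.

P0.R0=0 P1.R0=0
P0.R0=0 P1.R0=2
P0.R0=2 P1.R0=0
P0.R0=2 P1.R0=2

outcome vector order: (P0.R0,P1.R0)
|TSO outcomes| = 4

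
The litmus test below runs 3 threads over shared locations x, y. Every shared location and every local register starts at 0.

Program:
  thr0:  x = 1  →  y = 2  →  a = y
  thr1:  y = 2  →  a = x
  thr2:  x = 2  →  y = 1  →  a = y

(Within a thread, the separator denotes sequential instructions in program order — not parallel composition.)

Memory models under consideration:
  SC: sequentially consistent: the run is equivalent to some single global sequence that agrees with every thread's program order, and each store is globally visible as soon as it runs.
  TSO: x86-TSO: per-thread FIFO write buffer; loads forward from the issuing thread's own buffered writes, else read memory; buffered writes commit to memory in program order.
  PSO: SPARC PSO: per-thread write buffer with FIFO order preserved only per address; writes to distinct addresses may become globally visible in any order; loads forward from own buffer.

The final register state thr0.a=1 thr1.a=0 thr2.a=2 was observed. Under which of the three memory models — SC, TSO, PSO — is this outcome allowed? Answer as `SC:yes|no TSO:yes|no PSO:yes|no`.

outcome vector order: (thr0.a,thr1.a,thr2.a)
SC: 11 outcomes — {(1,0,1) (1,1,1) (1,1,2) (1,2,1) (1,2,2) (2,0,1) (2,0,2) (2,1,1) (2,1,2) (2,2,1) (2,2,2)}
TSO: 12 outcomes — {(1,0,1) (1,0,2) (1,1,1) (1,1,2) (1,2,1) (1,2,2) (2,0,1) (2,0,2) (2,1,1) (2,1,2) (2,2,1) (2,2,2)}
PSO: 12 outcomes — {(1,0,1) (1,0,2) (1,1,1) (1,1,2) (1,2,1) (1,2,2) (2,0,1) (2,0,2) (2,1,1) (2,1,2) (2,2,1) (2,2,2)}
target (1,0,2) ∈ {TSO,PSO}

SC:no TSO:yes PSO:yes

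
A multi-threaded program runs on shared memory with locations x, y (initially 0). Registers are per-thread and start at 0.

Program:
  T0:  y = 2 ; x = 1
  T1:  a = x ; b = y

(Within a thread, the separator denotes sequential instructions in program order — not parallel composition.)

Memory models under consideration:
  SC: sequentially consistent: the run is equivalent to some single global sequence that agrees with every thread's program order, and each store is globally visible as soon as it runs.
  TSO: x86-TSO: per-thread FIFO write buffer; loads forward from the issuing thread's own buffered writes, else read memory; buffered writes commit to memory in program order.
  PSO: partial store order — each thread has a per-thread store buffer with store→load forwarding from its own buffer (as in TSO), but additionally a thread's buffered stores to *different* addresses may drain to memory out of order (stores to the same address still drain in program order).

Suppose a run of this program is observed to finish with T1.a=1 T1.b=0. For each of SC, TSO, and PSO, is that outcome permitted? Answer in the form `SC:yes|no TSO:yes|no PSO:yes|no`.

SC:no TSO:no PSO:yes

outcome vector order: (T1.a,T1.b)
[SC] allowed = {(0,0) (0,2) (1,2)}
[TSO] allowed = {(0,0) (0,2) (1,2)}
[PSO] allowed = {(0,0) (0,2) (1,0) (1,2)}
target (1,0) ∈ {PSO}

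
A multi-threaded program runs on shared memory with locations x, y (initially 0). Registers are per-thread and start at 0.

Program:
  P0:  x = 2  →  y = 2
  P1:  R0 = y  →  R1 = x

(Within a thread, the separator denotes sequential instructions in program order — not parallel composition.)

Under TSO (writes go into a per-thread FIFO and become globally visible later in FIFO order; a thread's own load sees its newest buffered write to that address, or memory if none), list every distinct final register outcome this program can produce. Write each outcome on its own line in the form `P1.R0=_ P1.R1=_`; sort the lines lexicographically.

outcome vector order: (P1.R0,P1.R1)
|TSO outcomes| = 3

P1.R0=0 P1.R1=0
P1.R0=0 P1.R1=2
P1.R0=2 P1.R1=2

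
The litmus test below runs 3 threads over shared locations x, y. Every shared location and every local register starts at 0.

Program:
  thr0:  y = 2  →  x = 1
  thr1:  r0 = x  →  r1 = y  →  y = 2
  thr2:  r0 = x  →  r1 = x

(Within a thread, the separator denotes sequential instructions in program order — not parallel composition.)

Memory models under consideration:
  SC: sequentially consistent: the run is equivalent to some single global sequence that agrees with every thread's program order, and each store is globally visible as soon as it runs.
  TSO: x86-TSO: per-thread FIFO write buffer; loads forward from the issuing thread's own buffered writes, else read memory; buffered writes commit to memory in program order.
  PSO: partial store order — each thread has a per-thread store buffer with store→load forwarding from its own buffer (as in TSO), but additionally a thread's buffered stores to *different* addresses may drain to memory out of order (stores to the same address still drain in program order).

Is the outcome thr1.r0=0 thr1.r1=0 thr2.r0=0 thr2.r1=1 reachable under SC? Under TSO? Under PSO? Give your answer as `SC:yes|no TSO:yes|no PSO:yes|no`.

SC:yes TSO:yes PSO:yes

outcome vector order: (thr1.r0,thr1.r1,thr2.r0,thr2.r1)
SC (9): (0,0,0,0); (0,0,0,1); (0,0,1,1); (0,2,0,0); (0,2,0,1); (0,2,1,1); (1,2,0,0); (1,2,0,1); (1,2,1,1)
TSO (9): (0,0,0,0); (0,0,0,1); (0,0,1,1); (0,2,0,0); (0,2,0,1); (0,2,1,1); (1,2,0,0); (1,2,0,1); (1,2,1,1)
PSO (12): (0,0,0,0); (0,0,0,1); (0,0,1,1); (0,2,0,0); (0,2,0,1); (0,2,1,1); (1,0,0,0); (1,0,0,1); (1,0,1,1); (1,2,0,0); (1,2,0,1); (1,2,1,1)
target (0,0,0,1) ∈ {SC,TSO,PSO}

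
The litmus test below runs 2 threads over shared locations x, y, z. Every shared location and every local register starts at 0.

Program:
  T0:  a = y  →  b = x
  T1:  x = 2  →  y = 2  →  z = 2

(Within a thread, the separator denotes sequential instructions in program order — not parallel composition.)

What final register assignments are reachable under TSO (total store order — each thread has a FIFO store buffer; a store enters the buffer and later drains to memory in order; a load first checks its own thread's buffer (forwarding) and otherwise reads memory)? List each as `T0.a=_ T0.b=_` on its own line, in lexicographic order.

outcome vector order: (T0.a,T0.b)
|TSO outcomes| = 3

T0.a=0 T0.b=0
T0.a=0 T0.b=2
T0.a=2 T0.b=2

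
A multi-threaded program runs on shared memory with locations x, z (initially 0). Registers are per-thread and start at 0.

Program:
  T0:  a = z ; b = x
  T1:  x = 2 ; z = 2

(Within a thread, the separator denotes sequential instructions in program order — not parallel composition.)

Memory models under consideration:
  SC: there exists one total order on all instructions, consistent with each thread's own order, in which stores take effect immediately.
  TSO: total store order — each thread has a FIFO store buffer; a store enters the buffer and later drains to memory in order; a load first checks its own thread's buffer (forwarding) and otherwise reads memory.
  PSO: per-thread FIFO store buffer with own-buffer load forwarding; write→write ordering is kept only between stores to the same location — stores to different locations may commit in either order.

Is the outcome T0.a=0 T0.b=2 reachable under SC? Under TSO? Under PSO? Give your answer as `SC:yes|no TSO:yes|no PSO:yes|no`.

SC:yes TSO:yes PSO:yes

outcome vector order: (T0.a,T0.b)
[SC] allowed = {(0,0) (0,2) (2,2)}
[TSO] allowed = {(0,0) (0,2) (2,2)}
[PSO] allowed = {(0,0) (0,2) (2,0) (2,2)}
target (0,2) ∈ {SC,TSO,PSO}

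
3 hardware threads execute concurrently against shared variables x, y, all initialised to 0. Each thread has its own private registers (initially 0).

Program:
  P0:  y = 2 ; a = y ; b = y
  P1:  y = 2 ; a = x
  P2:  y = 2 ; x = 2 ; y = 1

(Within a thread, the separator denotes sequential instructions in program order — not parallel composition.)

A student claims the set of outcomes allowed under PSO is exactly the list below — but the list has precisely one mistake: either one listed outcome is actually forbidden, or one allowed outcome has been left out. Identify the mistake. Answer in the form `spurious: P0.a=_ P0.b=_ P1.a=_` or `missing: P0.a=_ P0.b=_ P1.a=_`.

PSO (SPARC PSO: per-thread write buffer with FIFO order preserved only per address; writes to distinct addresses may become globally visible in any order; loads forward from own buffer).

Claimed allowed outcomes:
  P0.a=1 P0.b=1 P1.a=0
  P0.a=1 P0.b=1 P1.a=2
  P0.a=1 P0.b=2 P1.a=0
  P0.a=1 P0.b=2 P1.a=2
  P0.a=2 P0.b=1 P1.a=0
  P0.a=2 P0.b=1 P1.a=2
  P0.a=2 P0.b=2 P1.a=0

missing: P0.a=2 P0.b=2 P1.a=2

outcome vector order: (P0.a,P0.b,P1.a)
PSO (8): (1,1,0), (1,1,2), (1,2,0), (1,2,2), (2,1,0), (2,1,2), (2,2,0), (2,2,2)
PSO∖claimed = {(2,2,2)}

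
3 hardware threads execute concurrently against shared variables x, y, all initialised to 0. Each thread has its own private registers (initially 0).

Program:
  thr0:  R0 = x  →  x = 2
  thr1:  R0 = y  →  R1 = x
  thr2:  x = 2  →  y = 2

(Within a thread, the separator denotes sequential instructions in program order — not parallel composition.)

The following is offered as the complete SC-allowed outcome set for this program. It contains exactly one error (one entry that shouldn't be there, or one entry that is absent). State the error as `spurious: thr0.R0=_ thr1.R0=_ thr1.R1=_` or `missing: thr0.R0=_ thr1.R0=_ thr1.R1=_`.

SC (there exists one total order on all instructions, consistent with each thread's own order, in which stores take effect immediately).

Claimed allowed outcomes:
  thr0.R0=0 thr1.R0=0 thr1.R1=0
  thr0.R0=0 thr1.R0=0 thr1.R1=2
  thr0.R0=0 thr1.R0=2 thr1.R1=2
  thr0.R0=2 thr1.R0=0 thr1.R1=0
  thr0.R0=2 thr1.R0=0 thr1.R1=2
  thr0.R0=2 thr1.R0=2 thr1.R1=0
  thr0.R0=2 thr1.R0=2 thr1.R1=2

outcome vector order: (thr0.R0,thr1.R0,thr1.R1)
SC (6): <0 0 0>, <0 0 2>, <0 2 2>, <2 0 0>, <2 0 2>, <2 2 2>
claimed∖SC = {<2 2 0>}

spurious: thr0.R0=2 thr1.R0=2 thr1.R1=0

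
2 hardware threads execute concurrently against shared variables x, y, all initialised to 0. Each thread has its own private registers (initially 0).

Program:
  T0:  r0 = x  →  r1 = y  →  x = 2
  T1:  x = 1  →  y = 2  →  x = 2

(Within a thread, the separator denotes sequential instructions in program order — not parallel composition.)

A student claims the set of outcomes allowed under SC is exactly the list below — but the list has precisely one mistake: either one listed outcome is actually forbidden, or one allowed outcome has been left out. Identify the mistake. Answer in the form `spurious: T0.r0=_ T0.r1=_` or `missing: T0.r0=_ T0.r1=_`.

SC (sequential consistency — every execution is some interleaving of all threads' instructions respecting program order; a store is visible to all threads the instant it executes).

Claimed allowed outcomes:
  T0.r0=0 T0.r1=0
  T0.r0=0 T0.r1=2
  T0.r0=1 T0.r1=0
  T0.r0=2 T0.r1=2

outcome vector order: (T0.r0,T0.r1)
SC (5): (0,0) (0,2) (1,0) (1,2) (2,2)
SC∖claimed = {(1,2)}

missing: T0.r0=1 T0.r1=2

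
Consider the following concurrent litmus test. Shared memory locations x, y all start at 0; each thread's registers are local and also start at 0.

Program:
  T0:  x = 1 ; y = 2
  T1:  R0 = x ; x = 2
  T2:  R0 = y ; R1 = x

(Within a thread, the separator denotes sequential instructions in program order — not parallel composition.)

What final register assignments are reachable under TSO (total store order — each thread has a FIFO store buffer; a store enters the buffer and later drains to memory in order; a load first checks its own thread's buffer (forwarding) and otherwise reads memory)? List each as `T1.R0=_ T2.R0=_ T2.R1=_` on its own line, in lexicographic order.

outcome vector order: (T1.R0,T2.R0,T2.R1)
|TSO outcomes| = 10

T1.R0=0 T2.R0=0 T2.R1=0
T1.R0=0 T2.R0=0 T2.R1=1
T1.R0=0 T2.R0=0 T2.R1=2
T1.R0=0 T2.R0=2 T2.R1=1
T1.R0=0 T2.R0=2 T2.R1=2
T1.R0=1 T2.R0=0 T2.R1=0
T1.R0=1 T2.R0=0 T2.R1=1
T1.R0=1 T2.R0=0 T2.R1=2
T1.R0=1 T2.R0=2 T2.R1=1
T1.R0=1 T2.R0=2 T2.R1=2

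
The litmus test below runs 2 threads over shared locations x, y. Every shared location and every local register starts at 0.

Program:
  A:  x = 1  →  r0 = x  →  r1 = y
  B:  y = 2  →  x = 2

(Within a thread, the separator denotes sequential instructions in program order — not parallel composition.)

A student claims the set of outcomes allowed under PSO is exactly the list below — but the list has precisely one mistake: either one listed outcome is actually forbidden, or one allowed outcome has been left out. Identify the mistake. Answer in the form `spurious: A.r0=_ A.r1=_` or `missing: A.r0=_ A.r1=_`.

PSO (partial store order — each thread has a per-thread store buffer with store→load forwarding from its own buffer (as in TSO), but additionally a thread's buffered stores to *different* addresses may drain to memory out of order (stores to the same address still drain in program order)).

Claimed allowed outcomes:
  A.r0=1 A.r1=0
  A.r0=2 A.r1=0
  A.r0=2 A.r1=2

missing: A.r0=1 A.r1=2

outcome vector order: (A.r0,A.r1)
PSO (4): 1/0, 1/2, 2/0, 2/2
PSO∖claimed = {1/2}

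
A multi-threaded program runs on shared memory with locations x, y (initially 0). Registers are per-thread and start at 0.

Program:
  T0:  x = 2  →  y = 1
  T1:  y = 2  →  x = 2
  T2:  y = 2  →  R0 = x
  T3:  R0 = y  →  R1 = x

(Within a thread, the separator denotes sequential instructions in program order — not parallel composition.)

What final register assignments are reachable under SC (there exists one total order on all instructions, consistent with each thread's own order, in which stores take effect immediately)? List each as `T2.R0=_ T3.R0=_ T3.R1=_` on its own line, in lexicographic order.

outcome vector order: (T2.R0,T3.R0,T3.R1)
|SC outcomes| = 10

T2.R0=0 T3.R0=0 T3.R1=0
T2.R0=0 T3.R0=0 T3.R1=2
T2.R0=0 T3.R0=1 T3.R1=2
T2.R0=0 T3.R0=2 T3.R1=0
T2.R0=0 T3.R0=2 T3.R1=2
T2.R0=2 T3.R0=0 T3.R1=0
T2.R0=2 T3.R0=0 T3.R1=2
T2.R0=2 T3.R0=1 T3.R1=2
T2.R0=2 T3.R0=2 T3.R1=0
T2.R0=2 T3.R0=2 T3.R1=2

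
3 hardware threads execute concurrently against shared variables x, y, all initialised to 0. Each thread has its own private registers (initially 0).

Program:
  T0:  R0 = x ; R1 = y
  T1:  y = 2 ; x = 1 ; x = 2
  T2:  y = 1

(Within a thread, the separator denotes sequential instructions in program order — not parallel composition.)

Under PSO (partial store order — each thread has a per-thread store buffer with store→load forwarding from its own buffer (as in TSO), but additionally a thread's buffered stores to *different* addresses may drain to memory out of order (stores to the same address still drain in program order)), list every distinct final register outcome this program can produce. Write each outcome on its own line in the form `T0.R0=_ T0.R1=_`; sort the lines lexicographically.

outcome vector order: (T0.R0,T0.R1)
|PSO outcomes| = 9

T0.R0=0 T0.R1=0
T0.R0=0 T0.R1=1
T0.R0=0 T0.R1=2
T0.R0=1 T0.R1=0
T0.R0=1 T0.R1=1
T0.R0=1 T0.R1=2
T0.R0=2 T0.R1=0
T0.R0=2 T0.R1=1
T0.R0=2 T0.R1=2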